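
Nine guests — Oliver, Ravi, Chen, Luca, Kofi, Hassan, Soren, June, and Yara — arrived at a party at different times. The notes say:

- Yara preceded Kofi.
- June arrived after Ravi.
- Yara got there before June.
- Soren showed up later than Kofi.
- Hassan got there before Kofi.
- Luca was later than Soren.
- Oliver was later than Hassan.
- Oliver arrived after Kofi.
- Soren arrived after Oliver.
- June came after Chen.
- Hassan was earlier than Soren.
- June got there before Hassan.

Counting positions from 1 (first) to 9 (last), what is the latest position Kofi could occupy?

6

Kofi must come before Luca, Oliver, and Soren — 3 guests forced after them.
Everything else can be placed before Kofi in some valid order, so Kofi can sit as late as position 9 − 3 = 6.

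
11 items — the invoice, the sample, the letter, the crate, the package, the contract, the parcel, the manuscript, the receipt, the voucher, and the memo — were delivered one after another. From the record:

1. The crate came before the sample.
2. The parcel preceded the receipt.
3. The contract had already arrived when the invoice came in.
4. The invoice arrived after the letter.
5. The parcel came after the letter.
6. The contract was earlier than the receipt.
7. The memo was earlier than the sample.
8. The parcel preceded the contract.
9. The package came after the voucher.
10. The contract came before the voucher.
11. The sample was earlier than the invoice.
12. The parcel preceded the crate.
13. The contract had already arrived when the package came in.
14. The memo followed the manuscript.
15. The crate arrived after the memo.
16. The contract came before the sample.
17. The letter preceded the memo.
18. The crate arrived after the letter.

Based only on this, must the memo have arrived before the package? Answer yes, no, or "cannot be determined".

cannot be determined

No chain of stated constraints runs from the memo to the package, and none runs from the package to the memo either.
So the relative order of the memo and the package is not fixed by the given facts.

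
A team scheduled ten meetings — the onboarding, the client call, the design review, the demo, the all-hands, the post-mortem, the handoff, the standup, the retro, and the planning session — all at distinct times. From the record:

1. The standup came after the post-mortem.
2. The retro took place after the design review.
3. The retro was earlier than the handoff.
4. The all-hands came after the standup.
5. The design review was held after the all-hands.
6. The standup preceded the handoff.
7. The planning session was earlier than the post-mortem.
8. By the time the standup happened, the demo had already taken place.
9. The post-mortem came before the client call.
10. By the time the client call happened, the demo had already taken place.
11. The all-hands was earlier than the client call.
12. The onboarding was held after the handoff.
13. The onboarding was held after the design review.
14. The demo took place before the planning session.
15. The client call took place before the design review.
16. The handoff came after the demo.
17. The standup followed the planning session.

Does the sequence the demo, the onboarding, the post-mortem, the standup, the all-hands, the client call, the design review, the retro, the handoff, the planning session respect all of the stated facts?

The constraints require the planning session before the post-mortem, but in the proposed sequence the post-mortem appears ahead of the planning session. That one violation is enough.

no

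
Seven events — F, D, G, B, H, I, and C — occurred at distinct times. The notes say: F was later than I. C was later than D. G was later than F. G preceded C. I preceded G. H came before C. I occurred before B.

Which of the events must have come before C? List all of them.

D, F, G, H, I

Directly stated before C: D, G, and H.
F reaches C via F → G → C.
I reaches C via I → G → C.
No chain forces B ahead of C.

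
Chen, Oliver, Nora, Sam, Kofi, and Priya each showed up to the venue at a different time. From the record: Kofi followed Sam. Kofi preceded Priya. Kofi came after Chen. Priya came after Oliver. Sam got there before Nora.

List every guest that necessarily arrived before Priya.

Directly stated before Priya: Kofi and Oliver.
Chen reaches Priya via Chen → Kofi → Priya.
Sam reaches Priya via Sam → Kofi → Priya.
No chain forces Nora ahead of Priya.

Chen, Kofi, Oliver, Sam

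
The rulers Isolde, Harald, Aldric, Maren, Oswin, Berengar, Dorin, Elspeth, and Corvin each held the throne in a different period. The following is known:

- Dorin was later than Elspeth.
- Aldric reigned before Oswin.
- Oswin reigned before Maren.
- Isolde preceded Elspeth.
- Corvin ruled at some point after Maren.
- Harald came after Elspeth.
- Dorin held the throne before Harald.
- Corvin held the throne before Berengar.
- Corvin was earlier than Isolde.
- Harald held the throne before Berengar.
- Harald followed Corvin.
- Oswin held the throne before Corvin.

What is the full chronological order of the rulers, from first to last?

The constraints fix every adjacent pair, so only one ordering works:
Aldric → Oswin → Maren → Corvin → Isolde → Elspeth → Dorin → Harald → Berengar.

Aldric, Oswin, Maren, Corvin, Isolde, Elspeth, Dorin, Harald, Berengar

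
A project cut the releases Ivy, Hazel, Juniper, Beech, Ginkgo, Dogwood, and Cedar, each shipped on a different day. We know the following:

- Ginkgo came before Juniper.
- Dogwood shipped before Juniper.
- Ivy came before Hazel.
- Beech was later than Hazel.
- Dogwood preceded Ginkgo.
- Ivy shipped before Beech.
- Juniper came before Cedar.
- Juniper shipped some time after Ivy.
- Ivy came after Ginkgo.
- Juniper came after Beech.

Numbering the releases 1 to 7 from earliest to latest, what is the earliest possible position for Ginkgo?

Dogwood must come before Ginkgo — 1 forced predecessor.
Nothing else is forced ahead of Ginkgo, so its earliest slot is position 1 + 1 = 2.

2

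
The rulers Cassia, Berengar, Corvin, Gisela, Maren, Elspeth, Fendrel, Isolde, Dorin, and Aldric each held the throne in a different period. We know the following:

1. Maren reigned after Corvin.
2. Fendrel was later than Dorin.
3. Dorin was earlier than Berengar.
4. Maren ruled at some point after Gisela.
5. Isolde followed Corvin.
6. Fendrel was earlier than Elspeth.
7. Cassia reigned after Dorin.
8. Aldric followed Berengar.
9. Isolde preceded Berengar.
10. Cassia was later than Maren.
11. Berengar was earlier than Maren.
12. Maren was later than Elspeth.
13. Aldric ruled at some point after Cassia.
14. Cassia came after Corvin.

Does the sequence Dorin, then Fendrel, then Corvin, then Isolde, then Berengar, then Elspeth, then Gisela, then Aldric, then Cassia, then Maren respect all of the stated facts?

no

The constraints require Maren before Cassia, but in the proposed sequence Cassia appears ahead of Maren. That one violation is enough.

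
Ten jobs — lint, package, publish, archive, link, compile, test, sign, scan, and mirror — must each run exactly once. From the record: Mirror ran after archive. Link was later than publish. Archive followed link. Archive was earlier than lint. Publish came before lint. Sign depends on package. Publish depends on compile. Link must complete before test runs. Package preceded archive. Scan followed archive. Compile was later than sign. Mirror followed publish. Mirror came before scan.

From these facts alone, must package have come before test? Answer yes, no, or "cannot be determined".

yes

Chain the constraints: package → sign → compile → publish → link → test. Each link is directly stated, so package comes before test.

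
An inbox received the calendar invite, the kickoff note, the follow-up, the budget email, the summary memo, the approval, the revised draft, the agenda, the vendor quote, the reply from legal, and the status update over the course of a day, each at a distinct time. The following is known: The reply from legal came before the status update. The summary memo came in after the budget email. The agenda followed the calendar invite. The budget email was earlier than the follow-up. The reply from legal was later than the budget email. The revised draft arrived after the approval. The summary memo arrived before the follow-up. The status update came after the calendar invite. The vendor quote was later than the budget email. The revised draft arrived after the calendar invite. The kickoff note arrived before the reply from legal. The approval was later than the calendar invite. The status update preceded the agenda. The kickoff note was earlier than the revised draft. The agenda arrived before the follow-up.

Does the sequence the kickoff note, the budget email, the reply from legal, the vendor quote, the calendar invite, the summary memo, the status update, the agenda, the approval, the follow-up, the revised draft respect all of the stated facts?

yes

Check each stated constraint against the proposed order — e.g. the budget email is ahead of the follow-up; the kickoff note is ahead of the revised draft. Every pair is in the required order; nothing is violated.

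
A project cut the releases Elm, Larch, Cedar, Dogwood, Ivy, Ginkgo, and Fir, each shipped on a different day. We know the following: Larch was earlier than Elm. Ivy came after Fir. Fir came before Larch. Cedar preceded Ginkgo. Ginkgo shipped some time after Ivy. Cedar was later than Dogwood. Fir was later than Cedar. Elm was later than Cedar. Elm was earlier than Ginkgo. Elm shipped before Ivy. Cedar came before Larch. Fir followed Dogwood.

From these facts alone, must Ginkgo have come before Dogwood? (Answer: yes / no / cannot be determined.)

Tracing the constraints gives Dogwood → Cedar → Ginkgo, so Dogwood must come before Ginkgo.
That means Ginkgo cannot be before Dogwood.

no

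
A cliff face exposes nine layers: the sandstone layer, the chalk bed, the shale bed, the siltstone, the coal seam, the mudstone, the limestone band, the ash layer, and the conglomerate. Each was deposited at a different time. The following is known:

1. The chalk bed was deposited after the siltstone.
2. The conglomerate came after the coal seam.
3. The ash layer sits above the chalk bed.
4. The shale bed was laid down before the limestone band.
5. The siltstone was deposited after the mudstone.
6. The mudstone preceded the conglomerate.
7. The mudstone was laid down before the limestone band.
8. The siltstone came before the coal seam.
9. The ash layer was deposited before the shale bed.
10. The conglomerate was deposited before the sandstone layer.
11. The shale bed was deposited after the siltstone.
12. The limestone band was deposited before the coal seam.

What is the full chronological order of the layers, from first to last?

the mudstone, the siltstone, the chalk bed, the ash layer, the shale bed, the limestone band, the coal seam, the conglomerate, the sandstone layer

The constraints fix every adjacent pair, so only one ordering works:
the mudstone → the siltstone → the chalk bed → the ash layer → the shale bed → the limestone band → the coal seam → the conglomerate → the sandstone layer.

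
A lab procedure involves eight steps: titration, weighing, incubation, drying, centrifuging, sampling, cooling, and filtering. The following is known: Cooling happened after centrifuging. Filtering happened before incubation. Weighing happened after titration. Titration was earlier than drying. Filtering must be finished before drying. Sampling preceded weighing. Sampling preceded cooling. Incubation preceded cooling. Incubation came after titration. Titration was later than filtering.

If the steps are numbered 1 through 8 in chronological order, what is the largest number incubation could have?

7

Incubation must come before cooling — 1 step forced after it.
Everything else can be placed before incubation in some valid order, so incubation can sit as late as position 8 − 1 = 7.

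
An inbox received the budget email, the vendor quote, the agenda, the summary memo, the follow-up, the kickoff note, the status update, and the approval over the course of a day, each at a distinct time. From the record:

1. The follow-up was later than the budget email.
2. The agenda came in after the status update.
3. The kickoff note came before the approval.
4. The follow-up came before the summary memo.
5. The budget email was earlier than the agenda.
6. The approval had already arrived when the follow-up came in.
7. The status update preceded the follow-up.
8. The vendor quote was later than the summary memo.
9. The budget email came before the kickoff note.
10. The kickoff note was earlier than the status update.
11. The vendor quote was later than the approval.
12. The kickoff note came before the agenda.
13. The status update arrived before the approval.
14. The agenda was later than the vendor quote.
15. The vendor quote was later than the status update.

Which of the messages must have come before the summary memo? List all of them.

the approval, the budget email, the follow-up, the kickoff note, the status update

Directly stated before the summary memo: the follow-up.
The approval reaches the summary memo via the approval → the follow-up → the summary memo.
The budget email reaches the summary memo via the budget email → the follow-up → the summary memo.
The kickoff note reaches the summary memo via the kickoff note → the approval → the follow-up → the summary memo.
Likewise the status update reaches the summary memo by chaining the stated constraints.
No chain forces the agenda (or any of the others) ahead of the summary memo.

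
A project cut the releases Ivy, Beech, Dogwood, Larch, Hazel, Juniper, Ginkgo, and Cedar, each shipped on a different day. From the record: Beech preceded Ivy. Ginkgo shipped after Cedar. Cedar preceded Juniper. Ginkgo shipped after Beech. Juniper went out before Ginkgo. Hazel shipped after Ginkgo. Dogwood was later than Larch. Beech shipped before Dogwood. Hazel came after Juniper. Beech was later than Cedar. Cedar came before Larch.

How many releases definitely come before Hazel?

4

Directly stated before Hazel: Ginkgo and Juniper.
Beech reaches Hazel via Beech → Ginkgo → Hazel.
Cedar reaches Hazel via Cedar → Juniper → Hazel.
No chain forces Larch (or any of the others) ahead of Hazel.
That's Beech, Cedar, Ginkgo, and Juniper — 4 in all.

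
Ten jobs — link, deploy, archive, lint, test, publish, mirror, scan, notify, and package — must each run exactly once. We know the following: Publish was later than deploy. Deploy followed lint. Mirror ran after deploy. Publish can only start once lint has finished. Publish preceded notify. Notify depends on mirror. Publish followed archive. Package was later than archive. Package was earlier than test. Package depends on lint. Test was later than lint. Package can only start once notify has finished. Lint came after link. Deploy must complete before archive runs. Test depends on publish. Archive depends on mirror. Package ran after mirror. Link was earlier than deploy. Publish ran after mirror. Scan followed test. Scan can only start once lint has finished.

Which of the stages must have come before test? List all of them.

archive, deploy, link, lint, mirror, notify, package, publish

Directly stated before test: lint, package, and publish.
Archive reaches test via archive → package → test.
Deploy reaches test via deploy → publish → test.
Link reaches test via link → lint → test.
Likewise mirror and notify each reach test by chaining the stated constraints.
No chain forces scan ahead of test.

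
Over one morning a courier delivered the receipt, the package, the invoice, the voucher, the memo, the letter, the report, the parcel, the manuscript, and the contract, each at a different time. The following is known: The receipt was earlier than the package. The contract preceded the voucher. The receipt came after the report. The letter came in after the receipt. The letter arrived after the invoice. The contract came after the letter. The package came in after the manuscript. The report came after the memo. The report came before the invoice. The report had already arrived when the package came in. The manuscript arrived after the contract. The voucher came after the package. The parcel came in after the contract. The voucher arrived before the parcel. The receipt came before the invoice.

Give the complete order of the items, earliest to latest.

The constraints fix every adjacent pair, so only one ordering works:
the memo → the report → the receipt → the invoice → the letter → the contract → the manuscript → the package → the voucher → the parcel.

the memo, the report, the receipt, the invoice, the letter, the contract, the manuscript, the package, the voucher, the parcel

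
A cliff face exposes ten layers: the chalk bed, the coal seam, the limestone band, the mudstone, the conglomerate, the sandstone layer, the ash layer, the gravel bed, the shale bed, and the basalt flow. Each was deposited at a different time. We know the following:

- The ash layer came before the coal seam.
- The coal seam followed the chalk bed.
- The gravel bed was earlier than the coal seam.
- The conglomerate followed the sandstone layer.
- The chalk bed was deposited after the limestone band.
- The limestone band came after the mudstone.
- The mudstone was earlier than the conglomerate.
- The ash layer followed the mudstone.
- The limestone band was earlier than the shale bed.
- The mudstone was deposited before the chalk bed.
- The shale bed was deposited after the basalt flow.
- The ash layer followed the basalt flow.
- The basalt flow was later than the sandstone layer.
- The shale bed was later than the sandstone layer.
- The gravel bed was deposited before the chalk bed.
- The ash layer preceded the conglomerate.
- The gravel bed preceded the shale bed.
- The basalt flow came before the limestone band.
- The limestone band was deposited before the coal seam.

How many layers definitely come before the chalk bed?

5

Directly stated before the chalk bed: the gravel bed, the limestone band, and the mudstone.
The basalt flow reaches the chalk bed via the basalt flow → the limestone band → the chalk bed.
The sandstone layer reaches the chalk bed via the sandstone layer → the basalt flow → the limestone band → the chalk bed.
No chain forces the coal seam (or any of the others) ahead of the chalk bed.
That's the basalt flow, the gravel bed, the limestone band, the mudstone, and the sandstone layer — 5 in all.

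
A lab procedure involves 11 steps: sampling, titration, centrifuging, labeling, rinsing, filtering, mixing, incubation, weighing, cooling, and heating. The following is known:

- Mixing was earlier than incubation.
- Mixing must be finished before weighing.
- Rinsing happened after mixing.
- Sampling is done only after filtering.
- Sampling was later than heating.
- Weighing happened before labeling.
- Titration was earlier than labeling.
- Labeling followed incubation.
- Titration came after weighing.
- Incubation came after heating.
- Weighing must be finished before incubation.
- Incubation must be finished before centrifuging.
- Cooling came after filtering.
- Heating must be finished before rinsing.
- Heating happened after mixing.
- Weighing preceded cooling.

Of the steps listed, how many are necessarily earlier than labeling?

5

Directly stated before labeling: incubation, titration, and weighing.
Heating reaches labeling via heating → incubation → labeling.
Mixing reaches labeling via mixing → weighing → labeling.
No chain forces sampling (or any of the others) ahead of labeling.
That's heating, incubation, mixing, titration, and weighing — 5 in all.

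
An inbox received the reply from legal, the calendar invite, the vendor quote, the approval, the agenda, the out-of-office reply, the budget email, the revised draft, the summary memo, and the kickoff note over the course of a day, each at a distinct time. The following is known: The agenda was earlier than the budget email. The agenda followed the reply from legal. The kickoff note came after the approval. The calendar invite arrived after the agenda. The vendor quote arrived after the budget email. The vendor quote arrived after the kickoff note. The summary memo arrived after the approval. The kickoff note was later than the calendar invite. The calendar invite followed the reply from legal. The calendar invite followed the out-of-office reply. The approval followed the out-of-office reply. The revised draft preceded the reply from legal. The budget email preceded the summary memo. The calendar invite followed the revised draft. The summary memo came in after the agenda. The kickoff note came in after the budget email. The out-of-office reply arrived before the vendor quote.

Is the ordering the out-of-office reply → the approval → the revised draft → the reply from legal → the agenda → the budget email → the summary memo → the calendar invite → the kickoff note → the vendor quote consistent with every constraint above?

Check each stated constraint against the proposed order — e.g. the approval is ahead of the kickoff note; the out-of-office reply is ahead of the vendor quote. Every pair is in the required order; nothing is violated.

yes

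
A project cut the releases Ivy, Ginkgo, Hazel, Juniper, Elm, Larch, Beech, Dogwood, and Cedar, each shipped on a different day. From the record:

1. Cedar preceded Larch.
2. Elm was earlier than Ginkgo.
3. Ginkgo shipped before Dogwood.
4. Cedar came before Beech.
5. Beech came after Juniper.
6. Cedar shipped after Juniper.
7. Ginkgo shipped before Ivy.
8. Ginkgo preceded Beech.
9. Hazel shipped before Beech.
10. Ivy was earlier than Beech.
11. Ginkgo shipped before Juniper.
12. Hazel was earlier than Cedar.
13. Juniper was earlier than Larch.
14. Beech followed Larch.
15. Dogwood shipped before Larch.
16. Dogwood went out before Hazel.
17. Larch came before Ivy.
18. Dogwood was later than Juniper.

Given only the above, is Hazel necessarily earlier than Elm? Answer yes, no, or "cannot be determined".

no

Tracing the constraints gives Elm → Ginkgo → Dogwood → Hazel, so Elm must come before Hazel.
That means Hazel cannot be before Elm.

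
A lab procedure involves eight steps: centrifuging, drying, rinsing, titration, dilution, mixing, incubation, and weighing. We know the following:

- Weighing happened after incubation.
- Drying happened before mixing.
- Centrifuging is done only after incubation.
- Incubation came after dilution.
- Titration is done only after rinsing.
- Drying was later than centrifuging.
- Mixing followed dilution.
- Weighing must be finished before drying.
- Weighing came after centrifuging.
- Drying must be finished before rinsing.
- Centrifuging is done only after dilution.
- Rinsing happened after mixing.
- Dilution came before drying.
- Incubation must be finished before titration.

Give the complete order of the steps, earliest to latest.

dilution, incubation, centrifuging, weighing, drying, mixing, rinsing, titration

The constraints fix every adjacent pair, so only one ordering works:
dilution → incubation → centrifuging → weighing → drying → mixing → rinsing → titration.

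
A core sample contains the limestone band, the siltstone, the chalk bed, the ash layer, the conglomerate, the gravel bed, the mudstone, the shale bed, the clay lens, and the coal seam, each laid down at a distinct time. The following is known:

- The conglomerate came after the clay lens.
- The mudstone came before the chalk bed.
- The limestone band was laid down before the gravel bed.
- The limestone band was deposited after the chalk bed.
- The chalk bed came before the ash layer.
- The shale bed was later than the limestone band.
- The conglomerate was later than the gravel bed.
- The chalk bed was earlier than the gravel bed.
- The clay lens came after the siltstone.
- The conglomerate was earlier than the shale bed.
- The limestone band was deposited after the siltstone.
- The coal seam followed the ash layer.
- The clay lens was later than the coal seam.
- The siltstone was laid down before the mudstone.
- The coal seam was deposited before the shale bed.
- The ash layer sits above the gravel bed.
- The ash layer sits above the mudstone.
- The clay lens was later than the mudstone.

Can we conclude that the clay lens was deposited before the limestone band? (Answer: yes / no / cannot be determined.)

Tracing the constraints gives the limestone band → the gravel bed → the ash layer → the coal seam → the clay lens, so the limestone band must come before the clay lens.
That means the clay lens cannot be before the limestone band.

no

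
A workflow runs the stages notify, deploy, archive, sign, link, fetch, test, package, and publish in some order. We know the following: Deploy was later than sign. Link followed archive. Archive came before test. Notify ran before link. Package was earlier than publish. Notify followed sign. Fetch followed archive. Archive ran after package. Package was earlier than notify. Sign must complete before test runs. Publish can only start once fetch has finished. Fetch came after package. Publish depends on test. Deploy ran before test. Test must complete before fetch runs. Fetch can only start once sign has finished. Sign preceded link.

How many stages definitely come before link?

Directly stated before link: archive, notify, and sign.
Package reaches link via package → notify → link.
That's archive, notify, package, and sign — 4 in all.

4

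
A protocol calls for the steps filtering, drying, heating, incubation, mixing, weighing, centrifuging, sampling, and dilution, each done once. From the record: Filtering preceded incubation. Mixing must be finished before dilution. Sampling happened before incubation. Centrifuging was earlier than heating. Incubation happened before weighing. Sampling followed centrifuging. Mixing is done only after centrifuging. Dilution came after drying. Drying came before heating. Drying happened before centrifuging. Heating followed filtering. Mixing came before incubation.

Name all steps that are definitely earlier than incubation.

Directly stated before incubation: filtering, mixing, and sampling.
Centrifuging reaches incubation via centrifuging → mixing → incubation.
Drying reaches incubation via drying → centrifuging → mixing → incubation.
No chain forces weighing (or any of the others) ahead of incubation.

centrifuging, drying, filtering, mixing, sampling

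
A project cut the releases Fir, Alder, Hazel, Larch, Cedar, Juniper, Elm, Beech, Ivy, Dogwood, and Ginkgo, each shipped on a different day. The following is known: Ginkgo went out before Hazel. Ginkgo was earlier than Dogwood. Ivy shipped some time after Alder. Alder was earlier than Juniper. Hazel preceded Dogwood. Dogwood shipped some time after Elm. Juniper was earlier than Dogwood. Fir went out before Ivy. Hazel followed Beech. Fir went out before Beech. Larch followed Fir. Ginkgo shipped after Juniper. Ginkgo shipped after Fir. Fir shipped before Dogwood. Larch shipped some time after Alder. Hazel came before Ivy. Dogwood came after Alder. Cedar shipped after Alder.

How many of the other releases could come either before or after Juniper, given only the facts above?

5

Forced before Juniper: Alder; forced after Juniper: Dogwood, Ginkgo, Hazel, and Ivy.
That leaves Beech, Cedar, Elm, Fir, and Larch with no forced order relative to Juniper — 5.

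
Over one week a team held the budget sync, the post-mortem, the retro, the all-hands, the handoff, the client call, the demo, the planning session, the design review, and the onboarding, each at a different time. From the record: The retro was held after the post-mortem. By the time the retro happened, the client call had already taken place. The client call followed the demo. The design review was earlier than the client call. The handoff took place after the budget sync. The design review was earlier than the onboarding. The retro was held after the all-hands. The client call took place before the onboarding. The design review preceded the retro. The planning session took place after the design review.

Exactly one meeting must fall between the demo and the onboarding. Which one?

Tracing the constraints gives the demo → the client call → the onboarding, so the client call sits after the demo and before the onboarding.
No other meeting is forced both after the demo and before the onboarding.

the client call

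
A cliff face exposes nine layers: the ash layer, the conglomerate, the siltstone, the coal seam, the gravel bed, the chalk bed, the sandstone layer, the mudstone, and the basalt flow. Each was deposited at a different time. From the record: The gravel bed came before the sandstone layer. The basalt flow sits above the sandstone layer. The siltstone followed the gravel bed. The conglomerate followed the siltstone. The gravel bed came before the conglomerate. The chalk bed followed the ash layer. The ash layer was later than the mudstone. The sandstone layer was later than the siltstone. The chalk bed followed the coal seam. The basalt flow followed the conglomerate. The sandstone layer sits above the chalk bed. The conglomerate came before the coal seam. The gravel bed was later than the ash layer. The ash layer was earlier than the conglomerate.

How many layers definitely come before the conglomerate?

4

Directly stated before the conglomerate: the ash layer, the gravel bed, and the siltstone.
The mudstone reaches the conglomerate via the mudstone → the ash layer → the conglomerate.
No chain forces the basalt flow (or any of the others) ahead of the conglomerate.
That's the ash layer, the gravel bed, the mudstone, and the siltstone — 4 in all.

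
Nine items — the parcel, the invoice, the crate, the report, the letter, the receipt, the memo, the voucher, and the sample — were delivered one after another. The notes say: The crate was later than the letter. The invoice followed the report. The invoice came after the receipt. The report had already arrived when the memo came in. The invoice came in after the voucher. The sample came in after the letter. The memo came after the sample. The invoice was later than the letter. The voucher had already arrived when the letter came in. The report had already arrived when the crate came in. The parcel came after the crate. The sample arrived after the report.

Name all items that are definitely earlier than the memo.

the letter, the report, the sample, the voucher

Directly stated before the memo: the report and the sample.
The letter reaches the memo via the letter → the sample → the memo.
The voucher reaches the memo via the voucher → the letter → the sample → the memo.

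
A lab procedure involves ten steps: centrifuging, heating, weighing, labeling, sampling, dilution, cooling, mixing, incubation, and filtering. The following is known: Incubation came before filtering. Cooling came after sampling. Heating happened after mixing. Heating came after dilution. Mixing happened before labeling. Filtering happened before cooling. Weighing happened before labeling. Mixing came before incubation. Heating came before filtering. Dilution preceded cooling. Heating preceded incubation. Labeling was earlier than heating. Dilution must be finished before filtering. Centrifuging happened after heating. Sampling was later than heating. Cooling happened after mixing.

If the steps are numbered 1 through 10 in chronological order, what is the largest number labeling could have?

4

Labeling must come before centrifuging, cooling, filtering, heating, incubation, and sampling — 6 steps forced after it.
Everything else can be placed before labeling in some valid order, so labeling can sit as late as position 10 − 6 = 4.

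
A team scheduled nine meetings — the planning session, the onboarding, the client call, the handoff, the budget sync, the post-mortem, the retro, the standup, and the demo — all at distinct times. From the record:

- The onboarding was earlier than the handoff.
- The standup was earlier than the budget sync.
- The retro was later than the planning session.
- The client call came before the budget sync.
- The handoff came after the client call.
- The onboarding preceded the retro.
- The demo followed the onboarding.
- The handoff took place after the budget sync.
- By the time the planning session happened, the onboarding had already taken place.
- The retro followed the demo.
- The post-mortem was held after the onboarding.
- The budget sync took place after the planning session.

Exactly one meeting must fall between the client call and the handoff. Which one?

the budget sync

Tracing the constraints gives the client call → the budget sync → the handoff, so the budget sync sits after the client call and before the handoff.
No other meeting is forced both after the client call and before the handoff.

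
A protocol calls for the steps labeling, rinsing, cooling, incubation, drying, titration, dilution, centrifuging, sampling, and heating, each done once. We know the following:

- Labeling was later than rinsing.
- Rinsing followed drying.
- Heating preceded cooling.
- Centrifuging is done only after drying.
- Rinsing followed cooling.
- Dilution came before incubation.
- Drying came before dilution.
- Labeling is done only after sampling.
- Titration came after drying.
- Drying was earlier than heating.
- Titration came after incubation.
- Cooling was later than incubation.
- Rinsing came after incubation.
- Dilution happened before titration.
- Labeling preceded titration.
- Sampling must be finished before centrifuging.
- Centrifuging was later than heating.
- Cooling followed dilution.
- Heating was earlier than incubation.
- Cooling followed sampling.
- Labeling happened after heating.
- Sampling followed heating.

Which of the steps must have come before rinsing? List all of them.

Directly stated before rinsing: cooling, drying, and incubation.
Dilution reaches rinsing via dilution → incubation → rinsing.
Heating reaches rinsing via heating → incubation → rinsing.
Sampling reaches rinsing via sampling → cooling → rinsing.
No chain forces titration (or any of the others) ahead of rinsing.

cooling, dilution, drying, heating, incubation, sampling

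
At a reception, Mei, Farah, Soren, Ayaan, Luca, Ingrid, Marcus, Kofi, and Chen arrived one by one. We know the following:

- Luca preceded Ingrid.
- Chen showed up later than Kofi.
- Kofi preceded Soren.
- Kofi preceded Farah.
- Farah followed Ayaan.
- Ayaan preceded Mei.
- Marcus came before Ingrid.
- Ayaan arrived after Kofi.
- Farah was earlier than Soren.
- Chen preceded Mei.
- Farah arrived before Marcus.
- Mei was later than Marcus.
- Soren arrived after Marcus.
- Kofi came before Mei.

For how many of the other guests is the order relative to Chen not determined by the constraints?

6

Forced before Chen: Kofi; forced after Chen: Mei.
That leaves Ayaan, Farah, Ingrid, Luca, Marcus, and Soren with no forced order relative to Chen — 6.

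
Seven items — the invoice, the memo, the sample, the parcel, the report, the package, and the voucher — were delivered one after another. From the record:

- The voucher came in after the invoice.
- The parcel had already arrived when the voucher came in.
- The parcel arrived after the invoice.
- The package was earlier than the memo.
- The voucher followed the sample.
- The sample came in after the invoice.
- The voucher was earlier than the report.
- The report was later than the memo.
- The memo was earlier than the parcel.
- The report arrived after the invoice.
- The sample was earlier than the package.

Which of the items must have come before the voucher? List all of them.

the invoice, the memo, the package, the parcel, the sample

Directly stated before the voucher: the invoice, the parcel, and the sample.
The memo reaches the voucher via the memo → the parcel → the voucher.
The package reaches the voucher via the package → the memo → the parcel → the voucher.
No chain forces the report ahead of the voucher.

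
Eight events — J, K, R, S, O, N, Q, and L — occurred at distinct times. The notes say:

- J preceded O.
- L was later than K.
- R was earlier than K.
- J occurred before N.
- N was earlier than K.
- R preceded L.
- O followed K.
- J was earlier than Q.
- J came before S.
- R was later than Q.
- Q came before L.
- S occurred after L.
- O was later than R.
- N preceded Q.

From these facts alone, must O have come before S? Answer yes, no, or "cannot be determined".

cannot be determined

No chain of stated constraints runs from O to S, and none runs from S to O either.
So the relative order of O and S is not fixed by the given facts.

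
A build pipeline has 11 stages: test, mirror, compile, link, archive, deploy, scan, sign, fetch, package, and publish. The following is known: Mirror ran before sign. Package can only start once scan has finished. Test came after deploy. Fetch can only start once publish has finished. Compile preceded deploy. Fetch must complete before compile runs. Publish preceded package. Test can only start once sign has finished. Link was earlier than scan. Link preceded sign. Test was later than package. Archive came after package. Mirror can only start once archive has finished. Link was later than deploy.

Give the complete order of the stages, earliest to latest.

publish, fetch, compile, deploy, link, scan, package, archive, mirror, sign, test

The constraints fix every adjacent pair, so only one ordering works:
publish → fetch → compile → deploy → link → scan → package → archive → mirror → sign → test.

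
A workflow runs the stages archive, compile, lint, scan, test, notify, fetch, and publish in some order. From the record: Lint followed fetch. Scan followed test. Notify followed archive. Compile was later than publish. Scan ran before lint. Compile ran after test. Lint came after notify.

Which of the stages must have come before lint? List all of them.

archive, fetch, notify, scan, test

Directly stated before lint: fetch, notify, and scan.
Archive reaches lint via archive → notify → lint.
Test reaches lint via test → scan → lint.
No chain forces publish (or any of the others) ahead of lint.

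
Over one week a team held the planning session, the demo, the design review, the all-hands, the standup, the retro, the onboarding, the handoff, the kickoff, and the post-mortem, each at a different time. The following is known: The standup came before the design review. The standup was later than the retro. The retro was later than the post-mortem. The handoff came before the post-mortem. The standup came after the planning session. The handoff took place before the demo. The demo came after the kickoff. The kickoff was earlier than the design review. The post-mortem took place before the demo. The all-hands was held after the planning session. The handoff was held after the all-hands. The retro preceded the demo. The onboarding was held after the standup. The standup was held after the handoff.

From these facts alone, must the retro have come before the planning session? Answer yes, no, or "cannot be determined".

no

Tracing the constraints gives the planning session → the all-hands → the handoff → the post-mortem → the retro, so the planning session must come before the retro.
That means the retro cannot be before the planning session.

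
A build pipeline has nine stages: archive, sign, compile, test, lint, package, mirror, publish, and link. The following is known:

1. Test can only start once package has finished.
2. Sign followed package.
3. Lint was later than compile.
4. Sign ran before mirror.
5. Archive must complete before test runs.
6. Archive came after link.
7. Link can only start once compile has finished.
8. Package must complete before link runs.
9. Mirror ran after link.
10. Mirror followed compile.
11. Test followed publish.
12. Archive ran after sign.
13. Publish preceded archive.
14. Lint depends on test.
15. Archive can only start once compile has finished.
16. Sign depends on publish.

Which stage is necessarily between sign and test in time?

archive

Tracing the constraints gives sign → archive → test, so archive sits after sign and before test.
No other stage is forced both after sign and before test.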